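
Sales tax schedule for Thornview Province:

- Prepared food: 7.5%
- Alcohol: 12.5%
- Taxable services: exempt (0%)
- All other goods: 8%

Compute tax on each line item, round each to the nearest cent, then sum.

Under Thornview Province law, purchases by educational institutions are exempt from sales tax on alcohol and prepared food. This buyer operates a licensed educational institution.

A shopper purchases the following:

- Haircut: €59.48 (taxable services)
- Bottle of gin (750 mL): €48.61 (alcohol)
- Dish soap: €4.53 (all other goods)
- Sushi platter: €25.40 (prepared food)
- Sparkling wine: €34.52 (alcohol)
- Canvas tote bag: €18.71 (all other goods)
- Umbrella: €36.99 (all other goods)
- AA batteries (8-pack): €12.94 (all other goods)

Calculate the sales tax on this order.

€5.86

Haircut €59.48: taxable services → 0% → €0.00
Bottle of gin (750 mL) €48.61: alcohol, buyer-exempt → 0% → €0.00
Dish soap €4.53: all other goods → 8% → €0.36
Sushi platter €25.40: prepared food, buyer-exempt → 0% → €0.00
Sparkling wine €34.52: alcohol, buyer-exempt → 0% → €0.00
Canvas tote bag €18.71: all other goods → 8% → €1.50
Umbrella €36.99: all other goods → 8% → €2.96
AA batteries (8-pack) €12.94: all other goods → 8% → €1.04
Total tax = €0.36 + €1.50 + €2.96 + €1.04 = €5.86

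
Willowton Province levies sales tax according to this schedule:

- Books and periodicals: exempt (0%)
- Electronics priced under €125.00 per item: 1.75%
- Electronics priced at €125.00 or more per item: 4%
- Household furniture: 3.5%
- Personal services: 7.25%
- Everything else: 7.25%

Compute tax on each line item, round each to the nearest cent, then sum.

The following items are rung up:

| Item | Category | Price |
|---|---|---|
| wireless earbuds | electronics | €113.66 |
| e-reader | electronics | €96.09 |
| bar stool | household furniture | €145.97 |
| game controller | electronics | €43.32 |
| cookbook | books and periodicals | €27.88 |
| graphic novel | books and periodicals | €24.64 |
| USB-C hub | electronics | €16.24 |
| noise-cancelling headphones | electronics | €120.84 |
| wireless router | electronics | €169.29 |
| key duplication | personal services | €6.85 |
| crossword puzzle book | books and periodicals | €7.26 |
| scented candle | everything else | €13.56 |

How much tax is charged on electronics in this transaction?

€13.59

Wireless earbuds €113.66: electronics, under €125.00 → 1.75% → €1.99
E-reader €96.09: electronics, under €125.00 → 1.75% → €1.68
Game controller €43.32: electronics, under €125.00 → 1.75% → €0.76
USB-C hub €16.24: electronics, under €125.00 → 1.75% → €0.28
Noise-cancelling headphones €120.84: electronics, under €125.00 → 1.75% → €2.11
Wireless router €169.29: electronics, €125.00 or more → 4% → €6.77
Tax on electronics = €1.99 + €1.68 + €0.76 + €0.28 + €2.11 + €6.77 = €13.59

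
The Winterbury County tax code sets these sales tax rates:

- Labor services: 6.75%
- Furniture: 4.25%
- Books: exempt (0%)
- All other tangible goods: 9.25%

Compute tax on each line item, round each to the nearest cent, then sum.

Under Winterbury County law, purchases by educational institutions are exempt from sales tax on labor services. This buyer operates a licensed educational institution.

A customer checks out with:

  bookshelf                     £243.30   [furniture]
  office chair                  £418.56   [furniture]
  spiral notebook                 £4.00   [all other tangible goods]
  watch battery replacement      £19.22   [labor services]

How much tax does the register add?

Bookshelf £243.30: furniture → 4.25% → £10.34
Office chair £418.56: furniture → 4.25% → £17.79
Spiral notebook £4.00: all other tangible goods → 9.25% → £0.37
Watch battery replacement £19.22: labor services, buyer-exempt → 0% → £0.00
Total tax = £10.34 + £17.79 + £0.37 = £28.50

£28.50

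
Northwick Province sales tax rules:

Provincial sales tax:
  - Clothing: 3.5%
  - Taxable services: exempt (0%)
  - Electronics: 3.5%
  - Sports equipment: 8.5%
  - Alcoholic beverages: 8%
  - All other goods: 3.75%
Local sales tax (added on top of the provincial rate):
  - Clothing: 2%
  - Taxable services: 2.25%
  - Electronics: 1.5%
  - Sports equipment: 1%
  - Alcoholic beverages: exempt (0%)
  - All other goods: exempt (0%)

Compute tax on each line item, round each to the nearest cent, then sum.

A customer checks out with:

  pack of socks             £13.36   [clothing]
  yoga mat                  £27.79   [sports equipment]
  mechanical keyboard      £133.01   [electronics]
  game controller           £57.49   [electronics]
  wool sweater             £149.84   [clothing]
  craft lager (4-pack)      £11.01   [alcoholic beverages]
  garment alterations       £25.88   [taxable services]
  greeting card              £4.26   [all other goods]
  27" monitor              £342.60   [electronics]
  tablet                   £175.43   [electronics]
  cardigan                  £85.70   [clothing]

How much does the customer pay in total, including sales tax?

Pack of socks £13.36: clothing → 3.5% + 2% local = 5.5% → £0.73
Yoga mat £27.79: sports equipment → 8.5% + 1% local = 9.5% → £2.64
Mechanical keyboard £133.01: electronics → 3.5% + 1.5% local = 5% → £6.65
Game controller £57.49: electronics → 3.5% + 1.5% local = 5% → £2.87
Wool sweater £149.84: clothing → 3.5% + 2% local = 5.5% → £8.24
Craft lager (4-pack) £11.01: alcoholic beverages → 8% + 0% local = 8% → £0.88
Garment alterations £25.88: taxable services → 0% + 2.25% local = 2.25% → £0.58
Greeting card £4.26: all other goods → 3.75% + 0% local = 3.75% → £0.16
27" monitor £342.60: electronics → 3.5% + 1.5% local = 5% → £17.13
Tablet £175.43: electronics → 3.5% + 1.5% local = 5% → £8.77
Cardigan £85.70: clothing → 3.5% + 2% local = 5.5% → £4.71
Subtotal = £1026.37; tax = £53.36; total due = £1079.73

£1079.73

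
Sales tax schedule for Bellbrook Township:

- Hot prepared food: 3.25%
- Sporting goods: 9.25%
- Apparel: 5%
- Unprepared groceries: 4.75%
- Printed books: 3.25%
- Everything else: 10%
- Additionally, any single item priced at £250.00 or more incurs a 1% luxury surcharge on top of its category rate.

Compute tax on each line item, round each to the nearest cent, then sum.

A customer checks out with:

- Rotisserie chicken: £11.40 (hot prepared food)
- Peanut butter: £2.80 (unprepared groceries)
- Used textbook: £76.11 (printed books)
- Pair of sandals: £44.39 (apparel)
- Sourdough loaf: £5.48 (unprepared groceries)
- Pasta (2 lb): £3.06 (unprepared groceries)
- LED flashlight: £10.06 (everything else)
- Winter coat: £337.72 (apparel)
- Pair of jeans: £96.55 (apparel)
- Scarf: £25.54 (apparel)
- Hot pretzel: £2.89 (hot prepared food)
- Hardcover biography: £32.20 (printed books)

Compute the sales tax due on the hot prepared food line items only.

£0.46

Rotisserie chicken £11.40: hot prepared food → 3.25% → £0.37
Hot pretzel £2.89: hot prepared food → 3.25% → £0.09
Tax on hot prepared food = £0.37 + £0.09 = £0.46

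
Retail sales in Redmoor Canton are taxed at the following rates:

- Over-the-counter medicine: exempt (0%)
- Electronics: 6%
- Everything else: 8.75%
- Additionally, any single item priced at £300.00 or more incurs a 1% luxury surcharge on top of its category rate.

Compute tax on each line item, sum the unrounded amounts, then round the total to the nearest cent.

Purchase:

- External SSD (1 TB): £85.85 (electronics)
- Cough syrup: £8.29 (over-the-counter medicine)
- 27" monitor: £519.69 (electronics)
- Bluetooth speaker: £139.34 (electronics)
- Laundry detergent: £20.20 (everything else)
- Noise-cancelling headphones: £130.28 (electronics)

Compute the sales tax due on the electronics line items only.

£57.71

External SSD (1 TB) £85.85: electronics → 6% → £5.151
27" monitor £519.69: electronics → 6% + 1% surcharge = 7% → £36.3783
Bluetooth speaker £139.34: electronics → 6% → £8.3604
Noise-cancelling headphones £130.28: electronics → 6% → £7.8168
Tax on electronics: unrounded sum = £57.7065 → £57.71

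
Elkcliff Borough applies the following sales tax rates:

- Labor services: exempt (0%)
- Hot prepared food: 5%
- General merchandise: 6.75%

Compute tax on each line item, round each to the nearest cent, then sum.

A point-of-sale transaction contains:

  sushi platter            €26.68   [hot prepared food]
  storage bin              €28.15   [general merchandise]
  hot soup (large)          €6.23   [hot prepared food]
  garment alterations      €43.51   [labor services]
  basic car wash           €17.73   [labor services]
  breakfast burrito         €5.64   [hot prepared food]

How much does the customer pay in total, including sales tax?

Sushi platter €26.68: hot prepared food → 5% → €1.33
Storage bin €28.15: general merchandise → 6.75% → €1.90
Hot soup (large) €6.23: hot prepared food → 5% → €0.31
Garment alterations €43.51: labor services → 0% → €0.00
Basic car wash €17.73: labor services → 0% → €0.00
Breakfast burrito €5.64: hot prepared food → 5% → €0.28
Subtotal = €127.94; tax = €3.82; total due = €131.76

€131.76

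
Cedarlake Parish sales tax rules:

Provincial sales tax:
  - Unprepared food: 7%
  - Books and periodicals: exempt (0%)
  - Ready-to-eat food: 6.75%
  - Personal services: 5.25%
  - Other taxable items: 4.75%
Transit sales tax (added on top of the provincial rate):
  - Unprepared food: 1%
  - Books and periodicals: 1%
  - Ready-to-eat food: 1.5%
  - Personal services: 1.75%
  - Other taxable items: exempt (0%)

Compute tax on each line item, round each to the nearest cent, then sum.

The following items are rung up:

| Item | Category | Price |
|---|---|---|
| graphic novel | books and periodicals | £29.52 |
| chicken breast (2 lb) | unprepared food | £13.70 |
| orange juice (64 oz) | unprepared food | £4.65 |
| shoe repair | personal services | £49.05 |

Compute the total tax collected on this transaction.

£5.20

Graphic novel £29.52: books and periodicals → 0% + 1% transit = 1% → £0.30
Chicken breast (2 lb) £13.70: unprepared food → 7% + 1% transit = 8% → £1.10
Orange juice (64 oz) £4.65: unprepared food → 7% + 1% transit = 8% → £0.37
Shoe repair £49.05: personal services → 5.25% + 1.75% transit = 7% → £3.43
Total tax = £0.30 + £1.10 + £0.37 + £3.43 = £5.20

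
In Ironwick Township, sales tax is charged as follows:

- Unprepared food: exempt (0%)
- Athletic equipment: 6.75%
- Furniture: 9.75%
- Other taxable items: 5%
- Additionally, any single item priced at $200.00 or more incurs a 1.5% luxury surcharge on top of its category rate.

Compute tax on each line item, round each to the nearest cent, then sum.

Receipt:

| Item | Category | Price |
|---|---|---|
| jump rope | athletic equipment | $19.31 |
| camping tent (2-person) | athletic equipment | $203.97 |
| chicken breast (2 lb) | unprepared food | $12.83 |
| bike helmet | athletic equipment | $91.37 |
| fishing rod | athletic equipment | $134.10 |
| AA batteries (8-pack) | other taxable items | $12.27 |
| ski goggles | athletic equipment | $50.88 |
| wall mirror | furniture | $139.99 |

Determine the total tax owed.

Jump rope $19.31: athletic equipment → 6.75% → $1.30
Camping tent (2-person) $203.97: athletic equipment → 6.75% + 1.5% surcharge = 8.25% → $16.83
Chicken breast (2 lb) $12.83: unprepared food → 0% → $0.00
Bike helmet $91.37: athletic equipment → 6.75% → $6.17
Fishing rod $134.10: athletic equipment → 6.75% → $9.05
AA batteries (8-pack) $12.27: other taxable items → 5% → $0.61
Ski goggles $50.88: athletic equipment → 6.75% → $3.43
Wall mirror $139.99: furniture → 9.75% → $13.65
Total tax = $1.30 + $16.83 + $6.17 + $9.05 + $0.61 + $3.43 + $13.65 = $51.04

$51.04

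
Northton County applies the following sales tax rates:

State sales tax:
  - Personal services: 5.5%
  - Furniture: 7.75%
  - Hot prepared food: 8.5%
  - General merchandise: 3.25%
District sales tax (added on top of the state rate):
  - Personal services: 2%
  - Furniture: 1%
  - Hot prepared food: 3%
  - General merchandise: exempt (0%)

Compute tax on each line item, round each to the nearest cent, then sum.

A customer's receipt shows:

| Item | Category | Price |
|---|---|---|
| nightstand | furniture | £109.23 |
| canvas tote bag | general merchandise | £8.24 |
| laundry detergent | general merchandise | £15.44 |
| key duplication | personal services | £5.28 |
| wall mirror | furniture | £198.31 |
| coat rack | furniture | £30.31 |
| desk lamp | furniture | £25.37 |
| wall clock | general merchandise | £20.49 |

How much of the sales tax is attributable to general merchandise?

£1.44

Canvas tote bag £8.24: general merchandise → 3.25% + 0% district = 3.25% → £0.27
Laundry detergent £15.44: general merchandise → 3.25% + 0% district = 3.25% → £0.50
Wall clock £20.49: general merchandise → 3.25% + 0% district = 3.25% → £0.67
Tax on general merchandise = £0.27 + £0.50 + £0.67 = £1.44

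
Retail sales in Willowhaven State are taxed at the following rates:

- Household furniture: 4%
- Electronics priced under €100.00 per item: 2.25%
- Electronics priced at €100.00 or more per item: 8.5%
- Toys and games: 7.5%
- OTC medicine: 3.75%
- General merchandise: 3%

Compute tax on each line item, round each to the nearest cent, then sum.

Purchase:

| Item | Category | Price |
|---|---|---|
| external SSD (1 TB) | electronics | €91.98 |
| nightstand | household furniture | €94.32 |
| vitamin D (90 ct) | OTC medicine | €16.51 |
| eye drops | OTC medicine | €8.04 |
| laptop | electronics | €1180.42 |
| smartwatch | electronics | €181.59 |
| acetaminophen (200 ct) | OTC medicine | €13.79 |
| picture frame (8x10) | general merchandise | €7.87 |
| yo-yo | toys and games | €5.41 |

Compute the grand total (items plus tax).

€1723.64

External SSD (1 TB) €91.98: electronics, under €100.00 → 2.25% → €2.07
Nightstand €94.32: household furniture → 4% → €3.77
Vitamin D (90 ct) €16.51: OTC medicine → 3.75% → €0.62
Eye drops €8.04: OTC medicine → 3.75% → €0.30
Laptop €1180.42: electronics, €100.00 or more → 8.5% → €100.34
Smartwatch €181.59: electronics, €100.00 or more → 8.5% → €15.44
Acetaminophen (200 ct) €13.79: OTC medicine → 3.75% → €0.52
Picture frame (8x10) €7.87: general merchandise → 3% → €0.24
Yo-yo €5.41: toys and games → 7.5% → €0.41
Subtotal = €1599.93; tax = €123.71; total due = €1723.64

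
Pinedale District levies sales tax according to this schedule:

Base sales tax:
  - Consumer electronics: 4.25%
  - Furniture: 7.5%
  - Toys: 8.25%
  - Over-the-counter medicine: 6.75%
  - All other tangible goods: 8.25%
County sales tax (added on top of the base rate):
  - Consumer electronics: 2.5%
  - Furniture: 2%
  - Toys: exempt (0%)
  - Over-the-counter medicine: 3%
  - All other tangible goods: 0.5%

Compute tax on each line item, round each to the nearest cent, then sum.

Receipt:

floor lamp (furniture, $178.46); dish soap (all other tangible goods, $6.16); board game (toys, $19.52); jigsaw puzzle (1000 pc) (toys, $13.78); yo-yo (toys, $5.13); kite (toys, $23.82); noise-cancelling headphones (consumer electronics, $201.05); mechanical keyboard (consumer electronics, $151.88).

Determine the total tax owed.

$46.45

Floor lamp $178.46: furniture → 7.5% + 2% county = 9.5% → $16.95
Dish soap $6.16: all other tangible goods → 8.25% + 0.5% county = 8.75% → $0.54
Board game $19.52: toys → 8.25% + 0% county = 8.25% → $1.61
Jigsaw puzzle (1000 pc) $13.78: toys → 8.25% + 0% county = 8.25% → $1.14
Yo-yo $5.13: toys → 8.25% + 0% county = 8.25% → $0.42
Kite $23.82: toys → 8.25% + 0% county = 8.25% → $1.97
Noise-cancelling headphones $201.05: consumer electronics → 4.25% + 2.5% county = 6.75% → $13.57
Mechanical keyboard $151.88: consumer electronics → 4.25% + 2.5% county = 6.75% → $10.25
Total tax = $16.95 + $0.54 + $1.61 + $1.14 + $0.42 + $1.97 + $13.57 + $10.25 = $46.45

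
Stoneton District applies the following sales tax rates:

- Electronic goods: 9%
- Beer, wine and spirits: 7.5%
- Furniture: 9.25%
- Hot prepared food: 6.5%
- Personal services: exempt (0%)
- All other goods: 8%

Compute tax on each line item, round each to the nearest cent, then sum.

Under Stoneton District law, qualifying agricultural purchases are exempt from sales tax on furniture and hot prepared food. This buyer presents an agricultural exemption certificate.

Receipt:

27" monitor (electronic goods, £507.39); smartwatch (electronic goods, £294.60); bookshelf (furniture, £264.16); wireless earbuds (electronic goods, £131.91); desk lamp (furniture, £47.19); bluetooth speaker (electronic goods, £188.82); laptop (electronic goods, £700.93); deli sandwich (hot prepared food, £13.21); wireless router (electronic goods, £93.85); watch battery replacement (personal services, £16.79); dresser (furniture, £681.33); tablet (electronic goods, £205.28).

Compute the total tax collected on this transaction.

£191.05

27" monitor £507.39: electronic goods → 9% → £45.67
Smartwatch £294.60: electronic goods → 9% → £26.51
Bookshelf £264.16: furniture, buyer-exempt → 0% → £0.00
Wireless earbuds £131.91: electronic goods → 9% → £11.87
Desk lamp £47.19: furniture, buyer-exempt → 0% → £0.00
Bluetooth speaker £188.82: electronic goods → 9% → £16.99
Laptop £700.93: electronic goods → 9% → £63.08
Deli sandwich £13.21: hot prepared food, buyer-exempt → 0% → £0.00
Wireless router £93.85: electronic goods → 9% → £8.45
Watch battery replacement £16.79: personal services → 0% → £0.00
Dresser £681.33: furniture, buyer-exempt → 0% → £0.00
Tablet £205.28: electronic goods → 9% → £18.48
Total tax = £45.67 + £26.51 + £11.87 + £16.99 + £63.08 + £8.45 + £18.48 = £191.05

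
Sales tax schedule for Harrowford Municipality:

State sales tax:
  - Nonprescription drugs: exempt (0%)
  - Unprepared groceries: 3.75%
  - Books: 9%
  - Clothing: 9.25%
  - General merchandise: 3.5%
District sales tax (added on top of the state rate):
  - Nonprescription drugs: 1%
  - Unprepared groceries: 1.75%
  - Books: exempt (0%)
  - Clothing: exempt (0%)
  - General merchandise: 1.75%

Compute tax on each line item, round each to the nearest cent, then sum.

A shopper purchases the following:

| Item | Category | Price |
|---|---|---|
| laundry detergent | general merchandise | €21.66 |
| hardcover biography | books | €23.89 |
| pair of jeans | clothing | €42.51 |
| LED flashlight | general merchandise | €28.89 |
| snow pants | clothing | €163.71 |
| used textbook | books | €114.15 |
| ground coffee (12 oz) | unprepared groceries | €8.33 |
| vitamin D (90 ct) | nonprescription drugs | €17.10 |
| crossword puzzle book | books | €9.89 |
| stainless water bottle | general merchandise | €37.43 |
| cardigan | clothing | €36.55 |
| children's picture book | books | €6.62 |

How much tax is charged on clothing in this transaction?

Pair of jeans €42.51: clothing → 9.25% + 0% district = 9.25% → €3.93
Snow pants €163.71: clothing → 9.25% + 0% district = 9.25% → €15.14
Cardigan €36.55: clothing → 9.25% + 0% district = 9.25% → €3.38
Tax on clothing = €3.93 + €15.14 + €3.38 = €22.45

€22.45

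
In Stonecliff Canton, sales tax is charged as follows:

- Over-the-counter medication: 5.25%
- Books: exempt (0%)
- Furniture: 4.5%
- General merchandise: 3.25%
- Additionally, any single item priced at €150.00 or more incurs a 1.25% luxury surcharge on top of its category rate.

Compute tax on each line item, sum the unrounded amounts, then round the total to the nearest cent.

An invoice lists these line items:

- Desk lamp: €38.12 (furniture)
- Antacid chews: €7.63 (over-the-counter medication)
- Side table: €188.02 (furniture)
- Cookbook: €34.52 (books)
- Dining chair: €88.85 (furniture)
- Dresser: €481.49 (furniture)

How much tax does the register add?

Desk lamp €38.12: furniture → 4.5% → €1.7154
Antacid chews €7.63: over-the-counter medication → 5.25% → €0.400575
Side table €188.02: furniture → 4.5% + 1.25% surcharge = 5.75% → €10.81115
Cookbook €34.52: books → 0% → €0.00
Dining chair €88.85: furniture → 4.5% → €3.99825
Dresser €481.49: furniture → 4.5% + 1.25% surcharge = 5.75% → €27.685675
Unrounded tax sum = €44.61105 → €44.61

€44.61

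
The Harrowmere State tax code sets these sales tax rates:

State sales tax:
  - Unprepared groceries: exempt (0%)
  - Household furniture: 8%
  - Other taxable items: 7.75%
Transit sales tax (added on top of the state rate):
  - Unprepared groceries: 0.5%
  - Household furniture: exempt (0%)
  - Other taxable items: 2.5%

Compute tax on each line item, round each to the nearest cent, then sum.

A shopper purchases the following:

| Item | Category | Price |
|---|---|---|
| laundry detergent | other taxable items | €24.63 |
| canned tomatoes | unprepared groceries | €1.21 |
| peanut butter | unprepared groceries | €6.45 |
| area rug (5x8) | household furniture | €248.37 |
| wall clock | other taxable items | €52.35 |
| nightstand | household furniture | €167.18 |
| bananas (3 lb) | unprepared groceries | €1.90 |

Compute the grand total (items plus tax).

€543.27

Laundry detergent €24.63: other taxable items → 7.75% + 2.5% transit = 10.25% → €2.52
Canned tomatoes €1.21: unprepared groceries → 0% + 0.5% transit = 0.5% → €0.01
Peanut butter €6.45: unprepared groceries → 0% + 0.5% transit = 0.5% → €0.03
Area rug (5x8) €248.37: household furniture → 8% + 0% transit = 8% → €19.87
Wall clock €52.35: other taxable items → 7.75% + 2.5% transit = 10.25% → €5.37
Nightstand €167.18: household furniture → 8% + 0% transit = 8% → €13.37
Bananas (3 lb) €1.90: unprepared groceries → 0% + 0.5% transit = 0.5% → €0.01
Subtotal = €502.09; tax = €41.18; total due = €543.27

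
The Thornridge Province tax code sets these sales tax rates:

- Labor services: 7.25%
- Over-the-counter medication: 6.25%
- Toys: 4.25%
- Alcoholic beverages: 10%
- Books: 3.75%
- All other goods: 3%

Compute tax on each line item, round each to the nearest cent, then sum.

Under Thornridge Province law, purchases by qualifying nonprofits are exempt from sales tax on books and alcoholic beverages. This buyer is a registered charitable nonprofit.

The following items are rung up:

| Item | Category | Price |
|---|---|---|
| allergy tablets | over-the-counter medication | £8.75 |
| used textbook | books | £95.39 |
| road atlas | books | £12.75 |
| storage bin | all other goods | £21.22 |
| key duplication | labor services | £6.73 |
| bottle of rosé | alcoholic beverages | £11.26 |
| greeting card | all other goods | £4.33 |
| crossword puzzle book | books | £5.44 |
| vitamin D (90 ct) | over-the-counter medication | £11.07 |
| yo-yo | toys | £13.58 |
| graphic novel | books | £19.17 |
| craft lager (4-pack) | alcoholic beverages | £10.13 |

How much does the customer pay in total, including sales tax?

Allergy tablets £8.75: over-the-counter medication → 6.25% → £0.55
Used textbook £95.39: books, buyer-exempt → 0% → £0.00
Road atlas £12.75: books, buyer-exempt → 0% → £0.00
Storage bin £21.22: all other goods → 3% → £0.64
Key duplication £6.73: labor services → 7.25% → £0.49
Bottle of rosé £11.26: alcoholic beverages, buyer-exempt → 0% → £0.00
Greeting card £4.33: all other goods → 3% → £0.13
Crossword puzzle book £5.44: books, buyer-exempt → 0% → £0.00
Vitamin D (90 ct) £11.07: over-the-counter medication → 6.25% → £0.69
Yo-yo £13.58: toys → 4.25% → £0.58
Graphic novel £19.17: books, buyer-exempt → 0% → £0.00
Craft lager (4-pack) £10.13: alcoholic beverages, buyer-exempt → 0% → £0.00
Subtotal = £219.82; tax = £3.08; total due = £222.90

£222.90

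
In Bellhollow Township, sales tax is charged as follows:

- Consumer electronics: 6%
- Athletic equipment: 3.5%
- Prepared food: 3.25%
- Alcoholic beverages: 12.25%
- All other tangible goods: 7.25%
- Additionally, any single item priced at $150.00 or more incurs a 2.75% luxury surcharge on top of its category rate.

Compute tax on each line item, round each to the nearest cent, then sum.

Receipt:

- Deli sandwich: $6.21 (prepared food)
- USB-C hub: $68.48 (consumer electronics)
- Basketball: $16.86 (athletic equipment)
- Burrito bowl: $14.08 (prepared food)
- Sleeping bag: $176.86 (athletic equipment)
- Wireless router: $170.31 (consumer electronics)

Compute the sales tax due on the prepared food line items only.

Deli sandwich $6.21: prepared food → 3.25% → $0.20
Burrito bowl $14.08: prepared food → 3.25% → $0.46
Tax on prepared food = $0.20 + $0.46 = $0.66

$0.66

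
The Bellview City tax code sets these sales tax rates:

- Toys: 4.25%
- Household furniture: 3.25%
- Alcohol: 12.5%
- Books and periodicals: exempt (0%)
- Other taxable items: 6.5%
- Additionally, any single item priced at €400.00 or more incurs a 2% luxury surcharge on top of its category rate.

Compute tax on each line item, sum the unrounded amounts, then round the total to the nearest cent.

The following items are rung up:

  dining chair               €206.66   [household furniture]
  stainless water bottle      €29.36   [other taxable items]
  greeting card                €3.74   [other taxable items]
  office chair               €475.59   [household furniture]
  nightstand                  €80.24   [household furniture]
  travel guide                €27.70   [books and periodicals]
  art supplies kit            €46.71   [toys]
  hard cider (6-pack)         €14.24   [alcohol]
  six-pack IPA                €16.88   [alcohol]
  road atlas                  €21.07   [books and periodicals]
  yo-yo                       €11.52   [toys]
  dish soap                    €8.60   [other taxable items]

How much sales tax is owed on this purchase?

Dining chair €206.66: household furniture → 3.25% → €6.71645
Stainless water bottle €29.36: other taxable items → 6.5% → €1.9084
Greeting card €3.74: other taxable items → 6.5% → €0.2431
Office chair €475.59: household furniture → 3.25% + 2% surcharge = 5.25% → €24.968475
Nightstand €80.24: household furniture → 3.25% → €2.6078
Travel guide €27.70: books and periodicals → 0% → €0.00
Art supplies kit €46.71: toys → 4.25% → €1.985175
Hard cider (6-pack) €14.24: alcohol → 12.5% → €1.78
Six-pack IPA €16.88: alcohol → 12.5% → €2.11
Road atlas €21.07: books and periodicals → 0% → €0.00
Yo-yo €11.52: toys → 4.25% → €0.4896
Dish soap €8.60: other taxable items → 6.5% → €0.559
Unrounded tax sum = €43.368 → €43.37

€43.37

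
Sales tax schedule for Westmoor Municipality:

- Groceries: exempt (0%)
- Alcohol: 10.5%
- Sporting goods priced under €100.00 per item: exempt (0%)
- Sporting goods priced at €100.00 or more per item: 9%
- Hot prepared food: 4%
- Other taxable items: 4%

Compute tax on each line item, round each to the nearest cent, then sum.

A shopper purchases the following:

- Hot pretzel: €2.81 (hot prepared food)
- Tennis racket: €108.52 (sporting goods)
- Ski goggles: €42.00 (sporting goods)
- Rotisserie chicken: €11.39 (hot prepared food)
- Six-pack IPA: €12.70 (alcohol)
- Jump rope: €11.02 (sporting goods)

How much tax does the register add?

€11.67

Hot pretzel €2.81: hot prepared food → 4% → €0.11
Tennis racket €108.52: sporting goods, €100.00 or more → 9% → €9.77
Ski goggles €42.00: sporting goods, under €100.00 → 0% → €0.00
Rotisserie chicken €11.39: hot prepared food → 4% → €0.46
Six-pack IPA €12.70: alcohol → 10.5% → €1.33
Jump rope €11.02: sporting goods, under €100.00 → 0% → €0.00
Total tax = €0.11 + €9.77 + €0.46 + €1.33 = €11.67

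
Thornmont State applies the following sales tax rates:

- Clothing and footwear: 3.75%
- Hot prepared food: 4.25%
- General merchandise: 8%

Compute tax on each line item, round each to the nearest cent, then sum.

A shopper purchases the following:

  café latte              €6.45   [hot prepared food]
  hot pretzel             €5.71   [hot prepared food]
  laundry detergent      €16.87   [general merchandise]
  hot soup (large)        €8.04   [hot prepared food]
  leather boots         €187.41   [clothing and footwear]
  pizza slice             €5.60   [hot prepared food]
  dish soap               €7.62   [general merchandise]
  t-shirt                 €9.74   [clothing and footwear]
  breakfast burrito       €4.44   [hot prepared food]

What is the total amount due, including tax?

Café latte €6.45: hot prepared food → 4.25% → €0.27
Hot pretzel €5.71: hot prepared food → 4.25% → €0.24
Laundry detergent €16.87: general merchandise → 8% → €1.35
Hot soup (large) €8.04: hot prepared food → 4.25% → €0.34
Leather boots €187.41: clothing and footwear → 3.75% → €7.03
Pizza slice €5.60: hot prepared food → 4.25% → €0.24
Dish soap €7.62: general merchandise → 8% → €0.61
T-shirt €9.74: clothing and footwear → 3.75% → €0.37
Breakfast burrito €4.44: hot prepared food → 4.25% → €0.19
Subtotal = €251.88; tax = €10.64; total due = €262.52

€262.52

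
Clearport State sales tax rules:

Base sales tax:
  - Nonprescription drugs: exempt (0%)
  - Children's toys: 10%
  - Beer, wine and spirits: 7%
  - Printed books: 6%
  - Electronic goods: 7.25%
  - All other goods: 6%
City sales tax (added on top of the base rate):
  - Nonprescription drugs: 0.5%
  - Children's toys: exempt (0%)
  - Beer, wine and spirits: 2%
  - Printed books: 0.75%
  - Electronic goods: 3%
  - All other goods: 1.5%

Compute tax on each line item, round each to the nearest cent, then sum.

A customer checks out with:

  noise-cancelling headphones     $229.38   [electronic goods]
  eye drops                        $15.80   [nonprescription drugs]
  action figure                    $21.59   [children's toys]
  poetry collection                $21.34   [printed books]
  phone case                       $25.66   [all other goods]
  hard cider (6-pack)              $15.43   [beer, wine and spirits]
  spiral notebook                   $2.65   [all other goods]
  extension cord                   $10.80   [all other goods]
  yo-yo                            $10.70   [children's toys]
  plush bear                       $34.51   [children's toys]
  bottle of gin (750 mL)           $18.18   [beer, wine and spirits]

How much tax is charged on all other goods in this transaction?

Phone case $25.66: all other goods → 6% + 1.5% city = 7.5% → $1.92
Spiral notebook $2.65: all other goods → 6% + 1.5% city = 7.5% → $0.20
Extension cord $10.80: all other goods → 6% + 1.5% city = 7.5% → $0.81
Tax on all other goods = $1.92 + $0.20 + $0.81 = $2.93

$2.93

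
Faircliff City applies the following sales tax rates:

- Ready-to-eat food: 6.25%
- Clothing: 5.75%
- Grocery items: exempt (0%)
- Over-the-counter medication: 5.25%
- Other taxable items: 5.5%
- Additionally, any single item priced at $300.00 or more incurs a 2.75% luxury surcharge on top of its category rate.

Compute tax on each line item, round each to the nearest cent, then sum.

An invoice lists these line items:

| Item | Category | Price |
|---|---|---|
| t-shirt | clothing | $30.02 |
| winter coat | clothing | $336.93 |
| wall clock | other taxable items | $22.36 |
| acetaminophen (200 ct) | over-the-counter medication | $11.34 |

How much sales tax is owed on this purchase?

$32.20

T-shirt $30.02: clothing → 5.75% → $1.73
Winter coat $336.93: clothing → 5.75% + 2.75% surcharge = 8.5% → $28.64
Wall clock $22.36: other taxable items → 5.5% → $1.23
Acetaminophen (200 ct) $11.34: over-the-counter medication → 5.25% → $0.60
Total tax = $1.73 + $28.64 + $1.23 + $0.60 = $32.20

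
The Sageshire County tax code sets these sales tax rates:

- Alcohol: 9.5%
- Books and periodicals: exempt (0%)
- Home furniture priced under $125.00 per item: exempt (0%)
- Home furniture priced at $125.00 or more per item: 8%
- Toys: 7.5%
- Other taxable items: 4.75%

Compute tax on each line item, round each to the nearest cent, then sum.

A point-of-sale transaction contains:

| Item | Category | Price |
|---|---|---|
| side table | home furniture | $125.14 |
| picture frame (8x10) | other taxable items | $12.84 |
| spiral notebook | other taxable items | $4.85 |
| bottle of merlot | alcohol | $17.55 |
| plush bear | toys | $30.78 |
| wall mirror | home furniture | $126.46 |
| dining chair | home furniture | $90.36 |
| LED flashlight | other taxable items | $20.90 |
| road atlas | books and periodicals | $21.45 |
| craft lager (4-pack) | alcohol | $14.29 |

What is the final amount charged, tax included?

Side table $125.14: home furniture, $125.00 or more → 8% → $10.01
Picture frame (8x10) $12.84: other taxable items → 4.75% → $0.61
Spiral notebook $4.85: other taxable items → 4.75% → $0.23
Bottle of merlot $17.55: alcohol → 9.5% → $1.67
Plush bear $30.78: toys → 7.5% → $2.31
Wall mirror $126.46: home furniture, $125.00 or more → 8% → $10.12
Dining chair $90.36: home furniture, under $125.00 → 0% → $0.00
LED flashlight $20.90: other taxable items → 4.75% → $0.99
Road atlas $21.45: books and periodicals → 0% → $0.00
Craft lager (4-pack) $14.29: alcohol → 9.5% → $1.36
Subtotal = $464.62; tax = $27.30; total due = $491.92

$491.92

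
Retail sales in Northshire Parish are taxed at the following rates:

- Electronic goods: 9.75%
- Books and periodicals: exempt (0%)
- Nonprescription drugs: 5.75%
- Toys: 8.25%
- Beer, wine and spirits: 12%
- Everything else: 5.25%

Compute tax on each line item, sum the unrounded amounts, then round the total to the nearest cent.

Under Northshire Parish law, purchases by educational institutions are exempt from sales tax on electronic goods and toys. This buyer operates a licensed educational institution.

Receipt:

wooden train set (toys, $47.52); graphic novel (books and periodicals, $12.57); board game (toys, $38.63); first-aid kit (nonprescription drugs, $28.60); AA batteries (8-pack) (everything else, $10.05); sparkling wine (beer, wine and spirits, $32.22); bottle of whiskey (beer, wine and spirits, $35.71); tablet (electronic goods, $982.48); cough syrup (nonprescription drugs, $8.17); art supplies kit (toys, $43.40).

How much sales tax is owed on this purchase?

$10.79

Wooden train set $47.52: toys, buyer-exempt → 0% → $0.00
Graphic novel $12.57: books and periodicals → 0% → $0.00
Board game $38.63: toys, buyer-exempt → 0% → $0.00
First-aid kit $28.60: nonprescription drugs → 5.75% → $1.6445
AA batteries (8-pack) $10.05: everything else → 5.25% → $0.527625
Sparkling wine $32.22: beer, wine and spirits → 12% → $3.8664
Bottle of whiskey $35.71: beer, wine and spirits → 12% → $4.2852
Tablet $982.48: electronic goods, buyer-exempt → 0% → $0.00
Cough syrup $8.17: nonprescription drugs → 5.75% → $0.469775
Art supplies kit $43.40: toys, buyer-exempt → 0% → $0.00
Unrounded tax sum = $10.7935 → $10.79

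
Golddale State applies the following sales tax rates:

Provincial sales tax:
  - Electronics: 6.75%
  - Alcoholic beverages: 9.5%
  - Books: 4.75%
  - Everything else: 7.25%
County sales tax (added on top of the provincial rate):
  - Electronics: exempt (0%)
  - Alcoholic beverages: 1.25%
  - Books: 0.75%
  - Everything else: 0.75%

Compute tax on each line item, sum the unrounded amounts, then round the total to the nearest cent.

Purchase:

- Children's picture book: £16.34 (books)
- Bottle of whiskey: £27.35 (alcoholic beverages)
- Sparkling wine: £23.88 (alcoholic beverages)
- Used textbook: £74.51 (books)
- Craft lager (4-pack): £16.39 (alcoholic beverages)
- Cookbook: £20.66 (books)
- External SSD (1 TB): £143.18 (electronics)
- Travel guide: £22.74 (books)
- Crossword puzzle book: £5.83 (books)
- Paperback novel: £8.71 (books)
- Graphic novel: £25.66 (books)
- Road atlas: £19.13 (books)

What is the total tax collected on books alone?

Children's picture book £16.34: books → 4.75% + 0.75% county = 5.5% → £0.8987
Used textbook £74.51: books → 4.75% + 0.75% county = 5.5% → £4.09805
Cookbook £20.66: books → 4.75% + 0.75% county = 5.5% → £1.1363
Travel guide £22.74: books → 4.75% + 0.75% county = 5.5% → £1.2507
Crossword puzzle book £5.83: books → 4.75% + 0.75% county = 5.5% → £0.32065
Paperback novel £8.71: books → 4.75% + 0.75% county = 5.5% → £0.47905
Graphic novel £25.66: books → 4.75% + 0.75% county = 5.5% → £1.4113
Road atlas £19.13: books → 4.75% + 0.75% county = 5.5% → £1.05215
Tax on books: unrounded sum = £10.6469 → £10.65

£10.65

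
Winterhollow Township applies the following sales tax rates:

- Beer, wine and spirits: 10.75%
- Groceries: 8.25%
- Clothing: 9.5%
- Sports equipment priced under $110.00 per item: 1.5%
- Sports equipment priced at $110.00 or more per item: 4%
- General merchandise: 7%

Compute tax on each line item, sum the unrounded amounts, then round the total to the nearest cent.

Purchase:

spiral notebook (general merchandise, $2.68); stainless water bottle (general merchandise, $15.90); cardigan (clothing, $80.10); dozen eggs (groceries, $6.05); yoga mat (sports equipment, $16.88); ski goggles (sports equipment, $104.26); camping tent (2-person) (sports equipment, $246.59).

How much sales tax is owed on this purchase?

Spiral notebook $2.68: general merchandise → 7% → $0.1876
Stainless water bottle $15.90: general merchandise → 7% → $1.113
Cardigan $80.10: clothing → 9.5% → $7.6095
Dozen eggs $6.05: groceries → 8.25% → $0.499125
Yoga mat $16.88: sports equipment, under $110.00 → 1.5% → $0.2532
Ski goggles $104.26: sports equipment, under $110.00 → 1.5% → $1.5639
Camping tent (2-person) $246.59: sports equipment, $110.00 or more → 4% → $9.8636
Unrounded tax sum = $21.089925 → $21.09

$21.09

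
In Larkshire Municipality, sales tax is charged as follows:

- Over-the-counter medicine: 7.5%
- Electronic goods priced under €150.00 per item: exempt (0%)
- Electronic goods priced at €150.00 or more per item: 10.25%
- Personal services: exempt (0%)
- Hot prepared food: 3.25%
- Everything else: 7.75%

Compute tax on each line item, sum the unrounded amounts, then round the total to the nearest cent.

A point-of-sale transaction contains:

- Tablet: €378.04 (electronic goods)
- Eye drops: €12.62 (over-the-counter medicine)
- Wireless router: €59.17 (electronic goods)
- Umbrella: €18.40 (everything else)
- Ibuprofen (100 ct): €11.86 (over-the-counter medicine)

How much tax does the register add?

€42.01

Tablet €378.04: electronic goods, €150.00 or more → 10.25% → €38.7491
Eye drops €12.62: over-the-counter medicine → 7.5% → €0.9465
Wireless router €59.17: electronic goods, under €150.00 → 0% → €0.00
Umbrella €18.40: everything else → 7.75% → €1.426
Ibuprofen (100 ct) €11.86: over-the-counter medicine → 7.5% → €0.8895
Unrounded tax sum = €42.0111 → €42.01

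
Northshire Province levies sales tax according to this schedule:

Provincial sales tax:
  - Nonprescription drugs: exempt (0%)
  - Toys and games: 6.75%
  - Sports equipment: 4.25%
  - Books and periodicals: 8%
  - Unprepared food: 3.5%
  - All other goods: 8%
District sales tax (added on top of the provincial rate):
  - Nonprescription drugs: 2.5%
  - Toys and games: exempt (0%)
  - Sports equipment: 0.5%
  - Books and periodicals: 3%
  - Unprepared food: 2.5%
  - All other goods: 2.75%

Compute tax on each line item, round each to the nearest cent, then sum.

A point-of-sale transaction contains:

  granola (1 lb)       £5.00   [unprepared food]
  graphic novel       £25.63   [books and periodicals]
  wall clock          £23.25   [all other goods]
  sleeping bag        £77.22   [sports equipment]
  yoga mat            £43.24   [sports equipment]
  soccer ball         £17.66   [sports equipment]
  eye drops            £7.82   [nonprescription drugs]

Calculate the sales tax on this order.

Granola (1 lb) £5.00: unprepared food → 3.5% + 2.5% district = 6% → £0.30
Graphic novel £25.63: books and periodicals → 8% + 3% district = 11% → £2.82
Wall clock £23.25: all other goods → 8% + 2.75% district = 10.75% → £2.50
Sleeping bag £77.22: sports equipment → 4.25% + 0.5% district = 4.75% → £3.67
Yoga mat £43.24: sports equipment → 4.25% + 0.5% district = 4.75% → £2.05
Soccer ball £17.66: sports equipment → 4.25% + 0.5% district = 4.75% → £0.84
Eye drops £7.82: nonprescription drugs → 0% + 2.5% district = 2.5% → £0.20
Total tax = £0.30 + £2.82 + £2.50 + £3.67 + £2.05 + £0.84 + £0.20 = £12.38

£12.38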